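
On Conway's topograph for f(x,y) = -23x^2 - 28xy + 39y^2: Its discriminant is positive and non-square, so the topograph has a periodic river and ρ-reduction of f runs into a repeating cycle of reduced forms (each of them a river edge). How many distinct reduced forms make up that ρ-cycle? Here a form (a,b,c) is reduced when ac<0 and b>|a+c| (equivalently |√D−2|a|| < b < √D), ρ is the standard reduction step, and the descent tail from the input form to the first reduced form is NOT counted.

D = 4372, ⌊√D⌋ = 66
descent: ρ → (39,28,-23)  [lands on river]
river: ρ → (-23,64,3)
river: ρ → (3,62,-44)
river: ρ → (-44,26,21)
river: ρ → (21,58,-12)
river: ρ → (-12,62,11)
river: ρ → (11,48,-47)
river: ρ → (-47,46,12)
river: ρ → (12,50,-39)
river: ρ → (-39,28,23)
river: ρ → (23,64,-3)
river: ρ → (-3,62,44)
river: ρ → (44,26,-21)
river: ρ → (-21,58,12)
river: ρ → (12,62,-11)
river: ρ → (-11,48,47)
river: ρ → (47,46,-12)
river: ρ → (-12,50,39)
ρ-cycle length = 18 (tail of 1 descent step not counted)

18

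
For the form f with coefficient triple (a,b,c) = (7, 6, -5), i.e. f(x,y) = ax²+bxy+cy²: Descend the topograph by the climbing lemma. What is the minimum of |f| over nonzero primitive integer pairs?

river: ρ → (-5,4,8)
river: ρ → (8,12,-1)
river: ρ → (-1,12,8)
river: ρ → (8,4,-5)
river: ρ → (-5,6,7)
river: ρ → (7,8,-4)
river: ρ → (-4,8,7)
river: ρ → (7,6,-5)
closes: descent 0, river 8
min |a| on river = 1

1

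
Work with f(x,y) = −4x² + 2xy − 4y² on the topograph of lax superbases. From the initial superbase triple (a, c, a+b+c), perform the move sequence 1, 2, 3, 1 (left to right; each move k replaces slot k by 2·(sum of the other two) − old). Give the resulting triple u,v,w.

start (-4,-4,-6) = (f(1,0),f(0,1),f(1,1))
replace slot 1: 2·((-4)+(-6)) − (-4) = -16 → (-16,-4,-6)
replace slot 2: 2·((-16)+(-6)) − (-4) = -40 → (-16,-40,-6)
replace slot 3: 2·((-16)+(-40)) − (-6) = -106 → (-16,-40,-106)
replace slot 1: 2·((-40)+(-106)) − (-16) = -276 → (-276,-40,-106)

-276,-40,-106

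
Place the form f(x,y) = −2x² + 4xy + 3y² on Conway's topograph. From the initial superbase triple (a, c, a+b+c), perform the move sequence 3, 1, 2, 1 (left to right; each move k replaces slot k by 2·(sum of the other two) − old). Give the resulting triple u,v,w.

start (-2,3,5) = (f(1,0),f(0,1),f(1,1))
replace slot 3: 2·((-2)+3) − 5 = -3 → (-2,3,-3)
replace slot 1: 2·(3+(-3)) − (-2) = 2 → (2,3,-3)
replace slot 2: 2·(2+(-3)) − 3 = -5 → (2,-5,-3)
replace slot 1: 2·((-5)+(-3)) − 2 = -18 → (-18,-5,-3)

-18,-5,-3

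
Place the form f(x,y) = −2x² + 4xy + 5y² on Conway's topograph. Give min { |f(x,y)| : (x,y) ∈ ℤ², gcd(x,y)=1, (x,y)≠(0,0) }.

river: ρ → (5,6,-1)
river: ρ → (-1,6,5)
river: ρ → (5,4,-2)
river: ρ → (-2,4,5)
closes: descent 0, river 4
min |a| on river = 1

1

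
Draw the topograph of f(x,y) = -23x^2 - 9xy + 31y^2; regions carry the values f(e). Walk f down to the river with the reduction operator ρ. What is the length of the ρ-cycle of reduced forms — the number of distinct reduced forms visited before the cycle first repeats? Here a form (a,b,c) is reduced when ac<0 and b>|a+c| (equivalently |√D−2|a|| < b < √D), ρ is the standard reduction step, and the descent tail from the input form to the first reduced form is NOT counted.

D = 2933, ⌊√D⌋ = 54
descent: ρ → (31,9,-23)  [lands on river]
river: ρ → (-23,37,17)
river: ρ → (17,31,-29)
river: ρ → (-29,27,19)
river: ρ → (19,49,-7)
river: ρ → (-7,49,19)
river: ρ → (19,27,-29)
river: ρ → (-29,31,17)
river: ρ → (17,37,-23)
river: ρ → (-23,9,31)
river: ρ → (31,53,-1)
river: ρ → (-1,53,31)
ρ-cycle length = 12 (tail of 1 descent step not counted)

12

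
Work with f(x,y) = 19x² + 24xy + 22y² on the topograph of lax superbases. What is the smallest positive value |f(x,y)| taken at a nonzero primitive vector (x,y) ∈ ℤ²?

translate: b→-14 (≡24 mod 38), so (19,24,22)→(19,-14,17)
flip: (19,-14,17)→(17,14,19)
reduced (well bottom): (17,14,19) with a≤c, −a<b≤a
well minimum = a = 17

17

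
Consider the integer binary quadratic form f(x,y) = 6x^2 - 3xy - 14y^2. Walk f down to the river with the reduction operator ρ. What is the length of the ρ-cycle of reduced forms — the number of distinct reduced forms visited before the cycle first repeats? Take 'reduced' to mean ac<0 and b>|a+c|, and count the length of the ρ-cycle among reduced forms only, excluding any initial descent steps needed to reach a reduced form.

D = 345, ⌊√D⌋ = 18
descent: ρ → (-14,3,6)
descent: ρ → (6,9,-11)  [lands on river]
river: ρ → (-11,13,4)
river: ρ → (4,11,-14)
river: ρ → (-14,17,1)
river: ρ → (1,17,-14)
river: ρ → (-14,11,4)
river: ρ → (4,13,-11)
river: ρ → (-11,9,6)
river: ρ → (6,15,-5)
river: ρ → (-5,15,6)
ρ-cycle length = 10 (tail of 2 descent steps not counted)

10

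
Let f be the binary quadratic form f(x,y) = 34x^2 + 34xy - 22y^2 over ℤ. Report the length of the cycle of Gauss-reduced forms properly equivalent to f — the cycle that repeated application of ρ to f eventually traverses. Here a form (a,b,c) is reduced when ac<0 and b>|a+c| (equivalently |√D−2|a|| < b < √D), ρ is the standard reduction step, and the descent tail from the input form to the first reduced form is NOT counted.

D = 4148, ⌊√D⌋ = 64
river: ρ → (-22,54,14)
river: ρ → (14,58,-14)
river: ρ → (-14,54,22)
river: ρ → (22,34,-34)
river: ρ → (-34,34,22)
river: ρ → (22,54,-14)
river: ρ → (-14,58,14)
river: ρ → (14,54,-22)
river: ρ → (-22,34,34)
river: ρ → (34,34,-22)
ρ-cycle length = 10 (tail of 0 descent steps not counted)

10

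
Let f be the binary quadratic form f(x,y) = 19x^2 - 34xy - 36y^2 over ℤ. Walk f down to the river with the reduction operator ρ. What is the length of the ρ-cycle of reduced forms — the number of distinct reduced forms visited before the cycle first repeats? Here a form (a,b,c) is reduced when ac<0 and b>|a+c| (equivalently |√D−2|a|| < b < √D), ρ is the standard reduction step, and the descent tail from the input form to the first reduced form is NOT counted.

D = 3892, ⌊√D⌋ = 62
descent: ρ → (-36,34,19)  [lands on river]
river: ρ → (19,42,-28)
river: ρ → (-28,14,33)
river: ρ → (33,52,-9)
river: ρ → (-9,56,21)
river: ρ → (21,28,-37)
river: ρ → (-37,46,12)
river: ρ → (12,50,-29)
river: ρ → (-29,8,33)
river: ρ → (33,58,-4)
river: ρ → (-4,62,3)
river: ρ → (3,58,-44)
river: ρ → (-44,30,17)
river: ρ → (17,38,-36)
ρ-cycle length = 14 (tail of 1 descent step not counted)

14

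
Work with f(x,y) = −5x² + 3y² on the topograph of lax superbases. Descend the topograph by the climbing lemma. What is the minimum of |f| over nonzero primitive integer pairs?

descent: ρ → (3,6,-2)  [lands on river]
river: ρ → (-2,6,3)
closes: descent 1, river 2
min |a| on river = 2

2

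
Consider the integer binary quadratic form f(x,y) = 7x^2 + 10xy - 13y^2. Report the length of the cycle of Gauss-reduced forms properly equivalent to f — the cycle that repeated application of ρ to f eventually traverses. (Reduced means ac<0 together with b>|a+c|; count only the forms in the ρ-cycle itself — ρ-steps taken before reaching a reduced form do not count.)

D = 464, ⌊√D⌋ = 21
river: ρ → (-13,16,4)
river: ρ → (4,16,-13)
river: ρ → (-13,10,7)
river: ρ → (7,18,-5)
river: ρ → (-5,12,16)
river: ρ → (16,20,-1)
river: ρ → (-1,20,16)
river: ρ → (16,12,-5)
river: ρ → (-5,18,7)
river: ρ → (7,10,-13)
ρ-cycle length = 10 (tail of 0 descent steps not counted)

10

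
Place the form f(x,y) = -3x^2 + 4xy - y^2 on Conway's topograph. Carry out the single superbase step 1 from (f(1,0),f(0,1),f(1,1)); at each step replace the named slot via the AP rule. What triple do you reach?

start (-3,-1,0) = (f(1,0),f(0,1),f(1,1))
replace slot 1: 2·((-1)+0) − (-3) = 1 → (1,-1,0)

1,-1,0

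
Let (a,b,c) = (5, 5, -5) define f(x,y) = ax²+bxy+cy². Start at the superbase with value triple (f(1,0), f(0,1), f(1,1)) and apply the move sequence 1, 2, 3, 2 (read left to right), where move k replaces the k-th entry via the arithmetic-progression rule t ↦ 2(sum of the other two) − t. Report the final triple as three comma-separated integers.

start (5,-5,5) = (f(1,0),f(0,1),f(1,1))
replace slot 1: 2·((-5)+5) − 5 = -5 → (-5,-5,5)
replace slot 2: 2·((-5)+5) − (-5) = 5 → (-5,5,5)
replace slot 3: 2·((-5)+5) − 5 = -5 → (-5,5,-5)
replace slot 2: 2·((-5)+(-5)) − 5 = -25 → (-5,-25,-5)

-5,-25,-5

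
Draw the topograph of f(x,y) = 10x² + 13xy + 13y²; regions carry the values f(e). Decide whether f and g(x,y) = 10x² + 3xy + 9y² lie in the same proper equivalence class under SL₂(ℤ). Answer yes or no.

D₁ = -351, D₂ = -351
f: translate: b→-7 (≡13 mod 20), so (10,13,13)→(10,-7,10)
f: flip: (10,-7,10)→(10,7,10)
f: reduced (well bottom): (10,7,10) with a≤c, −a<b≤a
g: flip: (10,3,9)→(9,-3,10)
g: reduced (well bottom): (9,-3,10) with a≤c, −a<b≤a
reduced forms (10, 7, 10) vs (9, -3, 10) ⇒ inequivalent

no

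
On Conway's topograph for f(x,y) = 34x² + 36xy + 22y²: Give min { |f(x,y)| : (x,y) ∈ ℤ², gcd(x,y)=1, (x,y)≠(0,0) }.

translate: b→-32 (≡36 mod 68), so (34,36,22)→(34,-32,20)
flip: (34,-32,20)→(20,32,34)
translate: b→-8 (≡32 mod 40), so (20,32,34)→(20,-8,22)
reduced (well bottom): (20,-8,22) with a≤c, −a<b≤a
well minimum = a = 20

20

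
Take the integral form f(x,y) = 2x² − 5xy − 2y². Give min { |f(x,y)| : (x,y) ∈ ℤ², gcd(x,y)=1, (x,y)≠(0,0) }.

descent: ρ → (-2,5,2)  [lands on river]
river: ρ → (2,3,-4)
river: ρ → (-4,5,1)
river: ρ → (1,5,-4)
river: ρ → (-4,3,2)
river: ρ → (2,5,-2)
river: ρ → (-2,3,4)
river: ρ → (4,5,-1)
river: ρ → (-1,5,4)
river: ρ → (4,3,-2)
closes: descent 1, river 10
min |a| on river = 1

1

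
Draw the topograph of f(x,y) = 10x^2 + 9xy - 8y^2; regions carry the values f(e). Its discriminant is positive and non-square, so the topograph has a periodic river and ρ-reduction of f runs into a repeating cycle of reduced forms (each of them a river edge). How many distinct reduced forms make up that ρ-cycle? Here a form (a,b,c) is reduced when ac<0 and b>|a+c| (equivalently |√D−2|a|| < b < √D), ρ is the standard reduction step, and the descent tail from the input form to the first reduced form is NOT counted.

D = 401, ⌊√D⌋ = 20
river: ρ → (-8,7,11)
river: ρ → (11,15,-4)
river: ρ → (-4,17,7)
river: ρ → (7,11,-10)
river: ρ → (-10,9,8)
river: ρ → (8,7,-11)
river: ρ → (-11,15,4)
river: ρ → (4,17,-7)
river: ρ → (-7,11,10)
river: ρ → (10,9,-8)
ρ-cycle length = 10 (tail of 0 descent steps not counted)

10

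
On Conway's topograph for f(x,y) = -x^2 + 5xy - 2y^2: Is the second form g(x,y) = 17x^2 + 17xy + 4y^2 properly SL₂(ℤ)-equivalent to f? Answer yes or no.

D₁ = 17, D₂ = 17
river cycle of f (length 6): (-2, 3, 1), (1, 3, -2), (-2, 1, 2), (2, 3, -1), (-1, 3, 2), (2, 1, -2)
river cycle of g (length 6): (-1, 3, 2), (2, 1, -2), (-2, 3, 1), (1, 3, -2), (-2, 1, 2), (2, 3, -1)
cycles coincide ⇒ equivalent

yes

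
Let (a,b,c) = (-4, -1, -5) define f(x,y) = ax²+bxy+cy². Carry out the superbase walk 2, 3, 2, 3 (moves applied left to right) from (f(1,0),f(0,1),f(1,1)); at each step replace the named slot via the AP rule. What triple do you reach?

start (-4,-5,-10) = (f(1,0),f(0,1),f(1,1))
replace slot 2: 2·((-4)+(-10)) − (-5) = -23 → (-4,-23,-10)
replace slot 3: 2·((-4)+(-23)) − (-10) = -44 → (-4,-23,-44)
replace slot 2: 2·((-4)+(-44)) − (-23) = -73 → (-4,-73,-44)
replace slot 3: 2·((-4)+(-73)) − (-44) = -110 → (-4,-73,-110)

-4,-73,-110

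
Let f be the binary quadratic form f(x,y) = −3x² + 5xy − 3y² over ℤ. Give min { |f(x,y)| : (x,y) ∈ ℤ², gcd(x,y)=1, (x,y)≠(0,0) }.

translate: b→1 (≡-5 mod 6), so (3,-5,3)→(3,1,1)
flip: (3,1,1)→(1,-1,3)
translate: b→1 (≡-1 mod 2), so (1,-1,3)→(1,1,3)
reduced (well bottom): (1,1,3) with a≤c, −a<b≤a
well minimum |f| = |-1| = 1 (negative-definite)

1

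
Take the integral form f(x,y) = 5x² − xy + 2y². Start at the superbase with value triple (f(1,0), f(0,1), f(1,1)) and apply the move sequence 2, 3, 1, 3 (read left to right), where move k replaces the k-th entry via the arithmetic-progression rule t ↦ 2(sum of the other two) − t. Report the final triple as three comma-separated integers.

start (5,2,6) = (f(1,0),f(0,1),f(1,1))
replace slot 2: 2·(5+6) − 2 = 20 → (5,20,6)
replace slot 3: 2·(5+20) − 6 = 44 → (5,20,44)
replace slot 1: 2·(20+44) − 5 = 123 → (123,20,44)
replace slot 3: 2·(123+20) − 44 = 242 → (123,20,242)

123,20,242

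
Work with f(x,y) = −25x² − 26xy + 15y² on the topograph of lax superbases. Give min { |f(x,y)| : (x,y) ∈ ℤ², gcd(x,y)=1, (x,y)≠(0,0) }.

descent: ρ → (15,26,-25)  [lands on river]
river: ρ → (-25,24,16)
river: ρ → (16,40,-9)
river: ρ → (-9,32,32)
river: ρ → (32,32,-9)
river: ρ → (-9,40,16)
river: ρ → (16,24,-25)
river: ρ → (-25,26,15)
river: ρ → (15,34,-17)
river: ρ → (-17,34,15)
closes: descent 1, river 10
min |a| on river = 9

9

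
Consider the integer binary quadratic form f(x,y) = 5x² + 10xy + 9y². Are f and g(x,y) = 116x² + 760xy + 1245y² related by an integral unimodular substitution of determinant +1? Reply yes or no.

D₁ = -80, D₂ = -80
f: translate: b→0 (≡10 mod 10), so (5,10,9)→(5,0,4)
f: flip: (5,0,4)→(4,0,5)
f: reduced (well bottom): (4,0,5) with a≤c, −a<b≤a
g: translate: b→64 (≡760 mod 232), so (116,760,1245)→(116,64,9)
g: flip: (116,64,9)→(9,-64,116)
g: translate: b→8 (≡-64 mod 18), so (9,-64,116)→(9,8,4)
g: flip: (9,8,4)→(4,-8,9)
g: translate: b→0 (≡-8 mod 8), so (4,-8,9)→(4,0,5)
g: reduced (well bottom): (4,0,5) with a≤c, −a<b≤a
reduced forms (4, 0, 5) vs (4, 0, 5) ⇒ equivalent

yes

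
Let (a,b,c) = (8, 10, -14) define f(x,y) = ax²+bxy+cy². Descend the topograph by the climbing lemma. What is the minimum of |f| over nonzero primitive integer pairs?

river: ρ → (-14,18,4)
river: ρ → (4,22,-4)
river: ρ → (-4,18,14)
river: ρ → (14,10,-8)
river: ρ → (-8,22,2)
river: ρ → (2,22,-8)
river: ρ → (-8,10,14)
river: ρ → (14,18,-4)
river: ρ → (-4,22,4)
river: ρ → (4,18,-14)
river: ρ → (-14,10,8)
river: ρ → (8,22,-2)
river: ρ → (-2,22,8)
river: ρ → (8,10,-14)
closes: descent 0, river 14
min |a| on river = 2

2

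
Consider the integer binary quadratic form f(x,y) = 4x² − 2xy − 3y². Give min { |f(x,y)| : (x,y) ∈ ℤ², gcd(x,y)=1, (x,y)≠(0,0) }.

descent: ρ → (-3,2,4)  [lands on river]
river: ρ → (4,6,-1)
river: ρ → (-1,6,4)
river: ρ → (4,2,-3)
river: ρ → (-3,4,3)
river: ρ → (3,2,-4)
river: ρ → (-4,6,1)
river: ρ → (1,6,-4)
river: ρ → (-4,2,3)
river: ρ → (3,4,-3)
closes: descent 1, river 10
min |a| on river = 1

1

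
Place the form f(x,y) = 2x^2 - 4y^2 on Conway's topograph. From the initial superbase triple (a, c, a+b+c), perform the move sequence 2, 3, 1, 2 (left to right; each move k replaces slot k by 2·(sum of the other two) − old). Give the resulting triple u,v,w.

start (2,-4,-2) = (f(1,0),f(0,1),f(1,1))
replace slot 2: 2·(2+(-2)) − (-4) = 4 → (2,4,-2)
replace slot 3: 2·(2+4) − (-2) = 14 → (2,4,14)
replace slot 1: 2·(4+14) − 2 = 34 → (34,4,14)
replace slot 2: 2·(34+14) − 4 = 92 → (34,92,14)

34,92,14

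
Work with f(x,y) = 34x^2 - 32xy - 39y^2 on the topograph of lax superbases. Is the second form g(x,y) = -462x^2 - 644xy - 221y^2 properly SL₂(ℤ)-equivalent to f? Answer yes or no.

D₁ = 6328, D₂ = 6328
river cycle of f (length 18): (-39, 32, 34), (34, 36, -37), (-37, 38, 33), (33, 28, -42), (-42, 56, 19), (19, 58, -39), (-39, 20, 38), (38, 56, -21), (-21, 70, 17), (17, 66, -29), … (8 more)
river cycle of g (length 18): (-39, 32, 34), (34, 36, -37), (-37, 38, 33), (33, 28, -42), (-42, 56, 19), (19, 58, -39), (-39, 20, 38), (38, 56, -21), (-21, 70, 17), (17, 66, -29), … (8 more)
cycles coincide ⇒ equivalent

yes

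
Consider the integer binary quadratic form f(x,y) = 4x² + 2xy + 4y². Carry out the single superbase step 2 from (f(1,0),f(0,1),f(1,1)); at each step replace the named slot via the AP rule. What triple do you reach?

start (4,4,10) = (f(1,0),f(0,1),f(1,1))
replace slot 2: 2·(4+10) − 4 = 24 → (4,24,10)

4,24,10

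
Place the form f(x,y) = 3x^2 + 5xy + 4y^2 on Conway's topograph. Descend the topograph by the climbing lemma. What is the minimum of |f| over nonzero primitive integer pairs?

translate: b→-1 (≡5 mod 6), so (3,5,4)→(3,-1,2)
flip: (3,-1,2)→(2,1,3)
reduced (well bottom): (2,1,3) with a≤c, −a<b≤a
well minimum = a = 2

2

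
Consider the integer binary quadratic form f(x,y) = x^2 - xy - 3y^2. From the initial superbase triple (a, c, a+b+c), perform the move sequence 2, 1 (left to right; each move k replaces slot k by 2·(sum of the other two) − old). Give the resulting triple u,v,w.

start (1,-3,-3) = (f(1,0),f(0,1),f(1,1))
replace slot 2: 2·(1+(-3)) − (-3) = -1 → (1,-1,-3)
replace slot 1: 2·((-1)+(-3)) − 1 = -9 → (-9,-1,-3)

-9,-1,-3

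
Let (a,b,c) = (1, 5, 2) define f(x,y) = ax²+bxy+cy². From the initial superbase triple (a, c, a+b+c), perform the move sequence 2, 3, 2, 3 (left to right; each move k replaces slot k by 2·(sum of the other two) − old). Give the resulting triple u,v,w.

start (1,2,8) = (f(1,0),f(0,1),f(1,1))
replace slot 2: 2·(1+8) − 2 = 16 → (1,16,8)
replace slot 3: 2·(1+16) − 8 = 26 → (1,16,26)
replace slot 2: 2·(1+26) − 16 = 38 → (1,38,26)
replace slot 3: 2·(1+38) − 26 = 52 → (1,38,52)

1,38,52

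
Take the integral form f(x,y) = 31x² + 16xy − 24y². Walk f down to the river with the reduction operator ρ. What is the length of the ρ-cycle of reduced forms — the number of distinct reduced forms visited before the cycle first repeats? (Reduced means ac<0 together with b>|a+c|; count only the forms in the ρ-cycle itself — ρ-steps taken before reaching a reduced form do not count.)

D = 3232, ⌊√D⌋ = 56
river: ρ → (-24,32,23)
river: ρ → (23,14,-33)
river: ρ → (-33,52,4)
river: ρ → (4,52,-33)
river: ρ → (-33,14,23)
river: ρ → (23,32,-24)
river: ρ → (-24,16,31)
river: ρ → (31,46,-9)
river: ρ → (-9,44,36)
river: ρ → (36,28,-17)
river: ρ → (-17,40,24)
river: ρ → (24,56,-1)
river: ρ → (-1,56,24)
river: ρ → (24,40,-17)
river: ρ → (-17,28,36)
river: ρ → (36,44,-9)
river: ρ → (-9,46,31)
river: ρ → (31,16,-24)
ρ-cycle length = 18 (tail of 0 descent steps not counted)

18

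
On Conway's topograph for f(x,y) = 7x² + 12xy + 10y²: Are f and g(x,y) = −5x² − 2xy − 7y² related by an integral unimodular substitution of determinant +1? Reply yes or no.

D₁ = -136, D₂ = -136
f: translate: b→-2 (≡12 mod 14), so (7,12,10)→(7,-2,5)
f: flip: (7,-2,5)→(5,2,7)
f: reduced (well bottom): (5,2,7) with a≤c, −a<b≤a
g is negative-definite; reduce −g:
−g: reduced (well bottom): (5,2,7) with a≤c, −a<b≤a
flip sign back: reduced form of g is (-5,-2,-7)
reduced forms (5, 2, 7) vs (-5, -2, -7) ⇒ inequivalent

no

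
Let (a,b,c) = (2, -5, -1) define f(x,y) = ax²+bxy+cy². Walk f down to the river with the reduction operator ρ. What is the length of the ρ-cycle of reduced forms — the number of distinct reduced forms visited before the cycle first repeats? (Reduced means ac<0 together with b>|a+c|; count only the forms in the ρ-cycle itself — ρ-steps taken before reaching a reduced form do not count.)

D = 33, ⌊√D⌋ = 5
descent: ρ → (-1,5,2)  [lands on river]
river: ρ → (2,3,-3)
river: ρ → (-3,3,2)
river: ρ → (2,5,-1)
ρ-cycle length = 4 (tail of 1 descent step not counted)

4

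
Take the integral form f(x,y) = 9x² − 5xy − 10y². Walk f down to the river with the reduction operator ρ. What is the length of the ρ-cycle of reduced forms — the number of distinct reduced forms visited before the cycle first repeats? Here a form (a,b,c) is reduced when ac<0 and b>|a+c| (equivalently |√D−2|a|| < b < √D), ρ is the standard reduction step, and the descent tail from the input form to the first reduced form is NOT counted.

D = 385, ⌊√D⌋ = 19
descent: ρ → (-10,5,9)  [lands on river]
river: ρ → (9,13,-6)
river: ρ → (-6,11,11)
river: ρ → (11,11,-6)
river: ρ → (-6,13,9)
river: ρ → (9,5,-10)
river: ρ → (-10,15,4)
river: ρ → (4,17,-6)
river: ρ → (-6,19,1)
river: ρ → (1,19,-6)
river: ρ → (-6,17,4)
river: ρ → (4,15,-10)
ρ-cycle length = 12 (tail of 1 descent step not counted)

12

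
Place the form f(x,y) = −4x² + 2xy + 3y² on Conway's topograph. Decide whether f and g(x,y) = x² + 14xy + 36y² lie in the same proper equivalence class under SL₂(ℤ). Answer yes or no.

D₁ = 52, D₂ = 52
river cycle of f (length 10): (3, 4, -3), (-3, 2, 4), (4, 6, -1), (-1, 6, 4), (4, 2, -3), (-3, 4, 3), (3, 2, -4), (-4, 6, 1), (1, 6, -4), (-4, 2, 3)
river cycle of g (length 10): (1, 6, -4), (-4, 2, 3), (3, 4, -3), (-3, 2, 4), (4, 6, -1), (-1, 6, 4), (4, 2, -3), (-3, 4, 3), (3, 2, -4), (-4, 6, 1)
cycles coincide ⇒ equivalent

yes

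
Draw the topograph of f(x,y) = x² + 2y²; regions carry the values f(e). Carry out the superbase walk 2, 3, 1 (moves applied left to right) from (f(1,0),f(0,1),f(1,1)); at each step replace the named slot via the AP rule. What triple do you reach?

start (1,2,3) = (f(1,0),f(0,1),f(1,1))
replace slot 2: 2·(1+3) − 2 = 6 → (1,6,3)
replace slot 3: 2·(1+6) − 3 = 11 → (1,6,11)
replace slot 1: 2·(6+11) − 1 = 33 → (33,6,11)

33,6,11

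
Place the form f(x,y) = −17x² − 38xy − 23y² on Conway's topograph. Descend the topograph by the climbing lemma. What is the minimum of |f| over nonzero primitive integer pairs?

translate: b→4 (≡38 mod 34), so (17,38,23)→(17,4,2)
flip: (17,4,2)→(2,-4,17)
translate: b→0 (≡-4 mod 4), so (2,-4,17)→(2,0,15)
reduced (well bottom): (2,0,15) with a≤c, −a<b≤a
well minimum |f| = |-2| = 2 (negative-definite)

2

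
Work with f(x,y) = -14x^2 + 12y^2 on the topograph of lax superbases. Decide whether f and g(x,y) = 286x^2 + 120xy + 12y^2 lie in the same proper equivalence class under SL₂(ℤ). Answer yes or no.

D₁ = 672, D₂ = 672
river cycle of f (length 2): (12, 24, -2), (-2, 24, 12)
river cycle of g (length 2): (12, 24, -2), (-2, 24, 12)
cycles coincide ⇒ equivalent

yes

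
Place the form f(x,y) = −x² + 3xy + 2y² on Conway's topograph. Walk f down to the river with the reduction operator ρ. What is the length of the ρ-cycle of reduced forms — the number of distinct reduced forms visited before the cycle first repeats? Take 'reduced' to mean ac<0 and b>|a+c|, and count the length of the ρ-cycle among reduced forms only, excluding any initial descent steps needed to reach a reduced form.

D = 17, ⌊√D⌋ = 4
river: ρ → (2,1,-2)
river: ρ → (-2,3,1)
river: ρ → (1,3,-2)
river: ρ → (-2,1,2)
river: ρ → (2,3,-1)
river: ρ → (-1,3,2)
ρ-cycle length = 6 (tail of 0 descent steps not counted)

6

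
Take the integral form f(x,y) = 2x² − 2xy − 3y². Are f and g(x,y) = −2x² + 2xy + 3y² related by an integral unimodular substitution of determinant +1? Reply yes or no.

D₁ = 28, D₂ = 28
river cycle of f (length 4): (-3, 2, 2), (2, 2, -3), (-3, 4, 1), (1, 4, -3)
river cycle of g (length 4): (3, 4, -1), (-1, 4, 3), (3, 2, -2), (-2, 2, 3)
cycles differ ⇒ inequivalent

no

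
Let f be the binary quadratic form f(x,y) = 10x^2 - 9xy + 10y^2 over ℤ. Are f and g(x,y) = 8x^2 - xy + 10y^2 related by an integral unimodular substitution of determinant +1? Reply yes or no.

D₁ = -319, D₂ = -319
f: flip: (10,-9,10)→(10,9,10)
f: reduced (well bottom): (10,9,10) with a≤c, −a<b≤a
g: reduced (well bottom): (8,-1,10) with a≤c, −a<b≤a
reduced forms (10, 9, 10) vs (8, -1, 10) ⇒ inequivalent

no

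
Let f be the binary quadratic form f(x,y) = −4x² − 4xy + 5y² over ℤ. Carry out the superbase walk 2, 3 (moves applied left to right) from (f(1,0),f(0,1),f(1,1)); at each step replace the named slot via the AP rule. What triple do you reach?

start (-4,5,-3) = (f(1,0),f(0,1),f(1,1))
replace slot 2: 2·((-4)+(-3)) − 5 = -19 → (-4,-19,-3)
replace slot 3: 2·((-4)+(-19)) − (-3) = -43 → (-4,-19,-43)

-4,-19,-43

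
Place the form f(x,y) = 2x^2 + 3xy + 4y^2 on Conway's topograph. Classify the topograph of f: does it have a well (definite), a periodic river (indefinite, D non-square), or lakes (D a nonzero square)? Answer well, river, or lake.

D = b²−4ac = 3² − 4·2·4 = -23
D < 0 ⇒ definite ⇒ every region one sign ⇒ single well

well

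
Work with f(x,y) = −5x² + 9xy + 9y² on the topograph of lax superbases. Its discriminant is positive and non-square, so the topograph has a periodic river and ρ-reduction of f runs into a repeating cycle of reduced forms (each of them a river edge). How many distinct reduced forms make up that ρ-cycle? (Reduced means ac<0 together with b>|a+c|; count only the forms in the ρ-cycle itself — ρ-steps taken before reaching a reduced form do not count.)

D = 261, ⌊√D⌋ = 16
river: ρ → (9,9,-5)
river: ρ → (-5,11,7)
river: ρ → (7,3,-9)
river: ρ → (-9,15,1)
river: ρ → (1,15,-9)
river: ρ → (-9,3,7)
river: ρ → (7,11,-5)
river: ρ → (-5,9,9)
ρ-cycle length = 8 (tail of 0 descent steps not counted)

8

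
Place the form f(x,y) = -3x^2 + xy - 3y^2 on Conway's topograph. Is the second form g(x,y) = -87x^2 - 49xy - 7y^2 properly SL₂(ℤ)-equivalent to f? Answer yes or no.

D₁ = -35, D₂ = -35
f is negative-definite; reduce −f:
−f: flip: (3,-1,3)→(3,1,3)
−f: reduced (well bottom): (3,1,3) with a≤c, −a<b≤a
flip sign back: reduced form of f is (-3,-1,-3)
g is negative-definite; reduce −g:
−g: flip: (87,49,7)→(7,-49,87)
−g: translate: b→7 (≡-49 mod 14), so (7,-49,87)→(7,7,3)
−g: flip: (7,7,3)→(3,-7,7)
−g: translate: b→-1 (≡-7 mod 6), so (3,-7,7)→(3,-1,3)
−g: flip: (3,-1,3)→(3,1,3)
−g: reduced (well bottom): (3,1,3) with a≤c, −a<b≤a
flip sign back: reduced form of g is (-3,-1,-3)
reduced forms (-3, -1, -3) vs (-3, -1, -3) ⇒ equivalent

yes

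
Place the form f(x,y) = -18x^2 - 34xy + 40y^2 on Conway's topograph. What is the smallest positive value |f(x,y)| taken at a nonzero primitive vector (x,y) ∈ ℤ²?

descent: ρ → (40,34,-18)  [lands on river]
river: ρ → (-18,38,36)
river: ρ → (36,34,-20)
river: ρ → (-20,46,24)
river: ρ → (24,50,-16)
river: ρ → (-16,46,30)
river: ρ → (30,14,-32)
river: ρ → (-32,50,12)
river: ρ → (12,46,-40)
river: ρ → (-40,34,18)
river: ρ → (18,38,-36)
river: ρ → (-36,34,20)
river: ρ → (20,46,-24)
river: ρ → (-24,50,16)
river: ρ → (16,46,-30)
river: ρ → (-30,14,32)
river: ρ → (32,50,-12)
river: ρ → (-12,46,40)
closes: descent 1, river 18
min |a| on river = 12

12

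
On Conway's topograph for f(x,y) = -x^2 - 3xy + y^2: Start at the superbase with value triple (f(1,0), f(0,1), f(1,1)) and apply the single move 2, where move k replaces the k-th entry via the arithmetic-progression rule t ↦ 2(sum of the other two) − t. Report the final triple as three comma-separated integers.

start (-1,1,-3) = (f(1,0),f(0,1),f(1,1))
replace slot 2: 2·((-1)+(-3)) − 1 = -9 → (-1,-9,-3)

-1,-9,-3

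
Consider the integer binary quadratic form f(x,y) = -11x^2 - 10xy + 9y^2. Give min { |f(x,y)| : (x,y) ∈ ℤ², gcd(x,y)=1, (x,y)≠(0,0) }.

descent: ρ → (9,10,-11)  [lands on river]
river: ρ → (-11,12,8)
river: ρ → (8,20,-3)
river: ρ → (-3,22,1)
river: ρ → (1,22,-3)
river: ρ → (-3,20,8)
river: ρ → (8,12,-11)
river: ρ → (-11,10,9)
river: ρ → (9,8,-12)
river: ρ → (-12,16,5)
river: ρ → (5,14,-15)
river: ρ → (-15,16,4)
river: ρ → (4,16,-15)
river: ρ → (-15,14,5)
river: ρ → (5,16,-12)
river: ρ → (-12,8,9)
closes: descent 1, river 16
min |a| on river = 1

1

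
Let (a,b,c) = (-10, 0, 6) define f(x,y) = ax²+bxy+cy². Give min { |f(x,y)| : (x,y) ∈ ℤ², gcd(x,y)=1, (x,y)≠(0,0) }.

descent: ρ → (6,12,-4)  [lands on river]
river: ρ → (-4,12,6)
closes: descent 1, river 2
min |a| on river = 4

4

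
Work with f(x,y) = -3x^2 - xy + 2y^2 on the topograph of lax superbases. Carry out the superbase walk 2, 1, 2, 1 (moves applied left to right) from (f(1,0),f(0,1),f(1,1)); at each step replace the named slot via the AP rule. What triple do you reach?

start (-3,2,-2) = (f(1,0),f(0,1),f(1,1))
replace slot 2: 2·((-3)+(-2)) − 2 = -12 → (-3,-12,-2)
replace slot 1: 2·((-12)+(-2)) − (-3) = -25 → (-25,-12,-2)
replace slot 2: 2·((-25)+(-2)) − (-12) = -42 → (-25,-42,-2)
replace slot 1: 2·((-42)+(-2)) − (-25) = -63 → (-63,-42,-2)

-63,-42,-2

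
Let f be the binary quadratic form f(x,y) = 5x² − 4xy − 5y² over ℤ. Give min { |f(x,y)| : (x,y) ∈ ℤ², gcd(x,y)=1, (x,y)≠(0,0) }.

descent: ρ → (-5,4,5)  [lands on river]
river: ρ → (5,6,-4)
river: ρ → (-4,10,1)
river: ρ → (1,10,-4)
river: ρ → (-4,6,5)
river: ρ → (5,4,-5)
river: ρ → (-5,6,4)
river: ρ → (4,10,-1)
river: ρ → (-1,10,4)
river: ρ → (4,6,-5)
closes: descent 1, river 10
min |a| on river = 1

1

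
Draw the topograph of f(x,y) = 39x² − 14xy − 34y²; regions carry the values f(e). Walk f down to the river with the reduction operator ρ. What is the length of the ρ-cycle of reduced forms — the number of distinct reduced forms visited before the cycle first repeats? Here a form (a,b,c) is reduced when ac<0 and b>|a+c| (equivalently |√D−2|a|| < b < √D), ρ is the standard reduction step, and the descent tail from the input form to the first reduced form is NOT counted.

D = 5500, ⌊√D⌋ = 74
descent: ρ → (-34,14,39)  [lands on river]
river: ρ → (39,64,-9)
river: ρ → (-9,62,46)
river: ρ → (46,30,-25)
river: ρ → (-25,70,6)
river: ρ → (6,74,-1)
river: ρ → (-1,74,6)
river: ρ → (6,70,-25)
river: ρ → (-25,30,46)
river: ρ → (46,62,-9)
river: ρ → (-9,64,39)
river: ρ → (39,14,-34)
river: ρ → (-34,54,19)
river: ρ → (19,60,-25)
river: ρ → (-25,40,39)
river: ρ → (39,38,-26)
river: ρ → (-26,66,11)
river: ρ → (11,66,-26)
river: ρ → (-26,38,39)
river: ρ → (39,40,-25)
river: ρ → (-25,60,19)
river: ρ → (19,54,-34)
ρ-cycle length = 22 (tail of 1 descent step not counted)

22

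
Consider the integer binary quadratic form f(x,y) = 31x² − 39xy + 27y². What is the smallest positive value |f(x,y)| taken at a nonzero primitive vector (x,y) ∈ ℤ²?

translate: b→23 (≡-39 mod 62), so (31,-39,27)→(31,23,19)
flip: (31,23,19)→(19,-23,31)
translate: b→15 (≡-23 mod 38), so (19,-23,31)→(19,15,27)
reduced (well bottom): (19,15,27) with a≤c, −a<b≤a
well minimum = a = 19

19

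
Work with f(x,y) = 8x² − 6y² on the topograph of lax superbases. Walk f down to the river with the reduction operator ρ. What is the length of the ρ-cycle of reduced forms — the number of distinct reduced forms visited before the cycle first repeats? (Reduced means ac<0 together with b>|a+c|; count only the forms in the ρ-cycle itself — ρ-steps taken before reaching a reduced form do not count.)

D = 192, ⌊√D⌋ = 13
descent: ρ → (-6,12,2)  [lands on river]
river: ρ → (2,12,-6)
ρ-cycle length = 2 (tail of 1 descent step not counted)

2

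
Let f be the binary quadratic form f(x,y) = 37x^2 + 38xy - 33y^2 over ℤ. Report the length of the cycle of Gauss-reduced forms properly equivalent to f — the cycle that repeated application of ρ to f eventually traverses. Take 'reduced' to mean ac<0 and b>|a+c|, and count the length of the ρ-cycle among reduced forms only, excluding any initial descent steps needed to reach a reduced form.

D = 6328, ⌊√D⌋ = 79
river: ρ → (-33,28,42)
river: ρ → (42,56,-19)
river: ρ → (-19,58,39)
river: ρ → (39,20,-38)
river: ρ → (-38,56,21)
river: ρ → (21,70,-17)
river: ρ → (-17,66,29)
river: ρ → (29,50,-33)
river: ρ → (-33,16,46)
river: ρ → (46,76,-3)
river: ρ → (-3,74,71)
river: ρ → (71,68,-6)
river: ρ → (-6,76,23)
river: ρ → (23,62,-27)
river: ρ → (-27,46,39)
river: ρ → (39,32,-34)
river: ρ → (-34,36,37)
river: ρ → (37,38,-33)
ρ-cycle length = 18 (tail of 0 descent steps not counted)

18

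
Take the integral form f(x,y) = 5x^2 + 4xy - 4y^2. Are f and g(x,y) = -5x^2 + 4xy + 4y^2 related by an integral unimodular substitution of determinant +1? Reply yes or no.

D₁ = 96, D₂ = 96
river cycle of f (length 4): (-4, 4, 5), (5, 6, -3), (-3, 6, 5), (5, 4, -4)
river cycle of g (length 4): (4, 4, -5), (-5, 6, 3), (3, 6, -5), (-5, 4, 4)
cycles differ ⇒ inequivalent

no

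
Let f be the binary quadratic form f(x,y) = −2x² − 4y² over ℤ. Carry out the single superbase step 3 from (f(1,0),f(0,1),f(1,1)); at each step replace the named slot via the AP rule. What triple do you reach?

start (-2,-4,-6) = (f(1,0),f(0,1),f(1,1))
replace slot 3: 2·((-2)+(-4)) − (-6) = -6 → (-2,-4,-6)

-2,-4,-6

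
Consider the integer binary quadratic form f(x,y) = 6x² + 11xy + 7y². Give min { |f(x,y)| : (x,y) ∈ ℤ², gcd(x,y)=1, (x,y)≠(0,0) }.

translate: b→-1 (≡11 mod 12), so (6,11,7)→(6,-1,2)
flip: (6,-1,2)→(2,1,6)
reduced (well bottom): (2,1,6) with a≤c, −a<b≤a
well minimum = a = 2

2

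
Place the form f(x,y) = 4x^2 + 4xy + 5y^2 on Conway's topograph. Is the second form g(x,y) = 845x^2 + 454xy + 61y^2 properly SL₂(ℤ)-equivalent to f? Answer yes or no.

D₁ = -64, D₂ = -64
f: reduced (well bottom): (4,4,5) with a≤c, −a<b≤a
g: flip: (845,454,61)→(61,-454,845)
g: translate: b→34 (≡-454 mod 122), so (61,-454,845)→(61,34,5)
g: flip: (61,34,5)→(5,-34,61)
g: translate: b→-4 (≡-34 mod 10), so (5,-34,61)→(5,-4,4)
g: flip: (5,-4,4)→(4,4,5)
g: reduced (well bottom): (4,4,5) with a≤c, −a<b≤a
reduced forms (4, 4, 5) vs (4, 4, 5) ⇒ equivalent

yes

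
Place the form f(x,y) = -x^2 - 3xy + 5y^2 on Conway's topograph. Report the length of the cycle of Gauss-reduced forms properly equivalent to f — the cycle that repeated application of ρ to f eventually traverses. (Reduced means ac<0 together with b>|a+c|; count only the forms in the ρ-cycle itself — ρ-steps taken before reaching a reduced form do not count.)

D = 29, ⌊√D⌋ = 5
descent: ρ → (5,3,-1)
descent: ρ → (-1,5,1)  [lands on river]
river: ρ → (1,5,-1)
ρ-cycle length = 2 (tail of 2 descent steps not counted)

2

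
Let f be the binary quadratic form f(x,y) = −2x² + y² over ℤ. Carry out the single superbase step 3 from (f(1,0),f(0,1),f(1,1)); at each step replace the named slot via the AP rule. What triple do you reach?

start (-2,1,-1) = (f(1,0),f(0,1),f(1,1))
replace slot 3: 2·((-2)+1) − (-1) = -1 → (-2,1,-1)

-2,1,-1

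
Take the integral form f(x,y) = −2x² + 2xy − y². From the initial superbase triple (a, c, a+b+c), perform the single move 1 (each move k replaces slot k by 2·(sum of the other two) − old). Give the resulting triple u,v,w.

start (-2,-1,-1) = (f(1,0),f(0,1),f(1,1))
replace slot 1: 2·((-1)+(-1)) − (-2) = -2 → (-2,-1,-1)

-2,-1,-1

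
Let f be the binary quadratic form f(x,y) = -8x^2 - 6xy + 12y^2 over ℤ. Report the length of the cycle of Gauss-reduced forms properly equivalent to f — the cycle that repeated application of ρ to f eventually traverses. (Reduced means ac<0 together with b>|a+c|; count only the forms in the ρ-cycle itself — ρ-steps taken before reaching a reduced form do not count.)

D = 420, ⌊√D⌋ = 20
descent: ρ → (12,6,-8)  [lands on river]
river: ρ → (-8,10,10)
river: ρ → (10,10,-8)
river: ρ → (-8,6,12)
river: ρ → (12,18,-2)
river: ρ → (-2,18,12)
ρ-cycle length = 6 (tail of 1 descent step not counted)

6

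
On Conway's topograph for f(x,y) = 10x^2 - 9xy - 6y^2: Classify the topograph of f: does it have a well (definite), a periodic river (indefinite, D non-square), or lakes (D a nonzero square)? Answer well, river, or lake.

D = b²−4ac = (-9)² − 4·10·(-6) = 321
D > 0 non-square ⇒ indefinite ⇒ periodic river

river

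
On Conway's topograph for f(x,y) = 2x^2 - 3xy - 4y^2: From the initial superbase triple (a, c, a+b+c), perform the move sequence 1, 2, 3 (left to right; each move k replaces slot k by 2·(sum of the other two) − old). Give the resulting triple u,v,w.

start (2,-4,-5) = (f(1,0),f(0,1),f(1,1))
replace slot 1: 2·((-4)+(-5)) − 2 = -20 → (-20,-4,-5)
replace slot 2: 2·((-20)+(-5)) − (-4) = -46 → (-20,-46,-5)
replace slot 3: 2·((-20)+(-46)) − (-5) = -127 → (-20,-46,-127)

-20,-46,-127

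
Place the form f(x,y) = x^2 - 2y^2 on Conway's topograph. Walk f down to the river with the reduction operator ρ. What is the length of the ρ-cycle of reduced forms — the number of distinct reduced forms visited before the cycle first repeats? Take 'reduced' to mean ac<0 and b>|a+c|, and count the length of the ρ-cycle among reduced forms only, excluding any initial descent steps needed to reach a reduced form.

D = 8, ⌊√D⌋ = 2
descent: ρ → (-2,0,1)
descent: ρ → (1,2,-1)  [lands on river]
river: ρ → (-1,2,1)
ρ-cycle length = 2 (tail of 2 descent steps not counted)

2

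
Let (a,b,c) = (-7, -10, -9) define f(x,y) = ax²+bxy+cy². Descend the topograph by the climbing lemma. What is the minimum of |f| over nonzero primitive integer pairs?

translate: b→-4 (≡10 mod 14), so (7,10,9)→(7,-4,6)
flip: (7,-4,6)→(6,4,7)
reduced (well bottom): (6,4,7) with a≤c, −a<b≤a
well minimum |f| = |-6| = 6 (negative-definite)

6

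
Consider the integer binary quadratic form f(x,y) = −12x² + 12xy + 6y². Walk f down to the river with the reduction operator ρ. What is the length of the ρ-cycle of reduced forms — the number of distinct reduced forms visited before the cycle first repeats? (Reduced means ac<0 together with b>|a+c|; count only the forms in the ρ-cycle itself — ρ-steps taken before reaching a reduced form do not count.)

D = 432, ⌊√D⌋ = 20
river: ρ → (6,12,-12)
river: ρ → (-12,12,6)
ρ-cycle length = 2 (tail of 0 descent steps not counted)

2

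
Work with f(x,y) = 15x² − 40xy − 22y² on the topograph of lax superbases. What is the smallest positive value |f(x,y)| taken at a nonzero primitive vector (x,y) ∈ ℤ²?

descent: ρ → (-22,40,15)  [lands on river]
river: ρ → (15,50,-7)
river: ρ → (-7,48,22)
river: ρ → (22,40,-15)
river: ρ → (-15,50,7)
river: ρ → (7,48,-22)
closes: descent 1, river 6
min |a| on river = 7

7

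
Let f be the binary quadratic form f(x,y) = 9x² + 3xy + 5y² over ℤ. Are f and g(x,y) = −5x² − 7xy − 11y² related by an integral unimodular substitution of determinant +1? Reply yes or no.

D₁ = -171, D₂ = -171
f: flip: (9,3,5)→(5,-3,9)
f: reduced (well bottom): (5,-3,9) with a≤c, −a<b≤a
g is negative-definite; reduce −g:
−g: translate: b→-3 (≡7 mod 10), so (5,7,11)→(5,-3,9)
−g: reduced (well bottom): (5,-3,9) with a≤c, −a<b≤a
flip sign back: reduced form of g is (-5,3,-9)
reduced forms (5, -3, 9) vs (-5, 3, -9) ⇒ inequivalent

no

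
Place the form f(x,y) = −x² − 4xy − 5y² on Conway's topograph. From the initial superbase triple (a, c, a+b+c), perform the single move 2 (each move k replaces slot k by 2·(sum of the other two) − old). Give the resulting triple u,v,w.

start (-1,-5,-10) = (f(1,0),f(0,1),f(1,1))
replace slot 2: 2·((-1)+(-10)) − (-5) = -17 → (-1,-17,-10)

-1,-17,-10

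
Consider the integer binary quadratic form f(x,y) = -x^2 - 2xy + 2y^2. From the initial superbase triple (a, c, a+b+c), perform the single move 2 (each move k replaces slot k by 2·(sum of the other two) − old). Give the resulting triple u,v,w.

start (-1,2,-1) = (f(1,0),f(0,1),f(1,1))
replace slot 2: 2·((-1)+(-1)) − 2 = -6 → (-1,-6,-1)

-1,-6,-1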